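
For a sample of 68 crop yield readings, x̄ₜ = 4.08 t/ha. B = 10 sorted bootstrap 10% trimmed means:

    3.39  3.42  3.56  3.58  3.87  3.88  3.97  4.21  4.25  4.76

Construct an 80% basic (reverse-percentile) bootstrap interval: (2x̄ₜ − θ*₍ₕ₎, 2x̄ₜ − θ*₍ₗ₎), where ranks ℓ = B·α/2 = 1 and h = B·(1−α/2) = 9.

(3.91, 4.77)

Percentile endpoints at ranks 1 and 9: θ*₍1₎ = 3.39, θ*₍9₎ = 4.25.
Basic interval reflects these around x̄ₜ:
  lower = 2 × 4.08 − 4.25 = 3.91
  upper = 2 × 4.08 − 3.39 = 4.77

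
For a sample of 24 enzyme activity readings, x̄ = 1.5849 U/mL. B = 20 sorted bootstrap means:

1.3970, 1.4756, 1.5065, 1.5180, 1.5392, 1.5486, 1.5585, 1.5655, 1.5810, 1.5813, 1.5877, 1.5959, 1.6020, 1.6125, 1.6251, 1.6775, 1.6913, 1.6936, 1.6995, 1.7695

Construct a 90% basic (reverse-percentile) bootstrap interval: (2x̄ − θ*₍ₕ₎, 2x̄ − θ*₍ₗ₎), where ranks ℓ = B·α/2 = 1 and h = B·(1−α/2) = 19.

(1.4703, 1.7728)

Percentile endpoints at ranks 1 and 19: θ*₍1₎ = 1.3970, θ*₍19₎ = 1.6995.
Basic interval reflects these around x̄:
  lower = 2 × 1.5849 − 1.6995 = 1.4703
  upper = 2 × 1.5849 − 1.3970 = 1.7728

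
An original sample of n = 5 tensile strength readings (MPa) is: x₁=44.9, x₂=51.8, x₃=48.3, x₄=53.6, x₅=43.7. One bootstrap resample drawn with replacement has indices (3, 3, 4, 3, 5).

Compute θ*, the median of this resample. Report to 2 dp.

θ* = 48.30

Resample values: 48.3, 48.3, 53.6, 48.3, 43.7.
Sorted: 43.7, 48.3, 48.3, 48.3, 53.6
Median = middle value = 48.30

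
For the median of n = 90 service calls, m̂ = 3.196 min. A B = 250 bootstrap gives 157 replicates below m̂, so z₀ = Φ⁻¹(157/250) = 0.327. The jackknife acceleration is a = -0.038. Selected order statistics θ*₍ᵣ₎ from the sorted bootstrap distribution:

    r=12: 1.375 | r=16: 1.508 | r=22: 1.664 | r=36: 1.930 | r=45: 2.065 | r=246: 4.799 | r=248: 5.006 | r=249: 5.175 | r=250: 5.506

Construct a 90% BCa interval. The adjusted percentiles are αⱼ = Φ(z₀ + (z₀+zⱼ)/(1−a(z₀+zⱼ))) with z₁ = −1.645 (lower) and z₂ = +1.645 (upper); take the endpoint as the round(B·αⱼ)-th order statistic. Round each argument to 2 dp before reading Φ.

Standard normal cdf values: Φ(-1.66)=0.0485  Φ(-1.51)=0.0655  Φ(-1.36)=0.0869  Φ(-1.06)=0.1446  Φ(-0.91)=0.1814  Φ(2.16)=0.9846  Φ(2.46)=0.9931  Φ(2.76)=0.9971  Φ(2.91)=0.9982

(1.930, 4.799)

Lower: z₀ + z₁ = 0.327 + (-1.645) = -1.318; 1 − a(z₀+z₁) = 1 − (-0.038)(-1.318) = 0.9499; argument = 0.327 + (-1.318)/0.9499 = -1.0605 → -1.06.
α₁ = Φ(-1.06) = 0.1446; rank = round(250 × 0.1446) = 36; θ*₍36₎ = 1.930.
Upper: z₀ + z₂ = 1.972; 1 − a(z₀+z₂) = 1.0749; argument = 2.1615 → 2.16; α₂ = 0.9846; rank = 246; θ*₍246₎ = 4.799.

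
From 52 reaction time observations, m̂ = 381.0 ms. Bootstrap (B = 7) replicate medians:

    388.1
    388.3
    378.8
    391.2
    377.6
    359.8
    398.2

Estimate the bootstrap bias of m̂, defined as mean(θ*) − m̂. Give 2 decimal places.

mean(θ*) = (388.1 + 388.3 + 378.8 + 391.2 + 377.6 + 359.8 + 398.2) / 7 = 383.143
bias = 383.143 − 381.0

bias = +2.14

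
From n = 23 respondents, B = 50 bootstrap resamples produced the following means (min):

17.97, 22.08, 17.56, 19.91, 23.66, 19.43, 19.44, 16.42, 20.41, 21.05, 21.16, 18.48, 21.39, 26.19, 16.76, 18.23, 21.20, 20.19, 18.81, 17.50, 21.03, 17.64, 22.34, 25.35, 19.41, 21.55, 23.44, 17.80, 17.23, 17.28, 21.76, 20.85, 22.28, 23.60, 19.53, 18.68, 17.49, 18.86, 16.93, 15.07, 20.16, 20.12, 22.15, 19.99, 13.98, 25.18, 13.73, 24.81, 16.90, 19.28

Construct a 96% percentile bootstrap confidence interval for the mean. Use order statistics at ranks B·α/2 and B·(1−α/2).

Sorted replicates: 13.73, 13.98, 15.07, 16.42, 16.76, 16.90, 16.93, 17.23, 17.28, 17.49, 17.50, 17.56, 17.64, 17.80, 17.97, 18.23, 18.48, 18.68, 18.81, 18.86, 19.28, 19.41, 19.43, 19.44, 19.53, 19.91, 19.99, 20.12, 20.16, 20.19, 20.41, 20.85, 21.03, 21.05, 21.16, 21.20, 21.39, 21.55, 21.76, 22.08, 22.15, 22.28, 22.34, 23.44, 23.60, 23.66, 24.81, 25.18, 25.35, 26.19
α = 0.04; lower rank = 50 × 0.020 = 1; upper rank = 50 × 0.980 = 49.
The 1st smallest replicate is 13.73; the 49th is 25.35.

(13.73, 25.35)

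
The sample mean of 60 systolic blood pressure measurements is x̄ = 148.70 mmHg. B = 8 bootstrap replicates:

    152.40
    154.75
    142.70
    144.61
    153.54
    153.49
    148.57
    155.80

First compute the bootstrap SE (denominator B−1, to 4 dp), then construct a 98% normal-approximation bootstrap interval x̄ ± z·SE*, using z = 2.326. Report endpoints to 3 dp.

Mean of replicates = 150.7325; sum of squared deviations = 166.7688; SE* = √(166.7688/7) = 4.8810
Margin = 2.326 × 4.8810 = 11.3532
Interval: 148.70 ± 11.3532

(137.347, 160.053)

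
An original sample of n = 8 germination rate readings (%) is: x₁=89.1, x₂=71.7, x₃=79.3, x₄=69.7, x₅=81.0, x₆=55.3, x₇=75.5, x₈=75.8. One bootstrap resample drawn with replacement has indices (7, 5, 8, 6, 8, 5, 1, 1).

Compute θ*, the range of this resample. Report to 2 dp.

θ* = 33.80

Resample values: 75.5, 81.0, 75.8, 55.3, 75.8, 81.0, 89.1, 89.1.
Range = 89.1 − 55.3 = 33.80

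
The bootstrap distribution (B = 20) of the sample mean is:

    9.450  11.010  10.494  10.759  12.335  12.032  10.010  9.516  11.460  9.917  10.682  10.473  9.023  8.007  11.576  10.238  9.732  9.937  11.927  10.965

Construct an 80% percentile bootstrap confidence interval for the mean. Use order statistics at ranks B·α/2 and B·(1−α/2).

Sorted replicates: 8.007, 9.023, 9.450, 9.516, 9.732, 9.917, 9.937, 10.010, 10.238, 10.473, 10.494, 10.682, 10.759, 10.965, 11.010, 11.460, 11.576, 11.927, 12.032, 12.335
α = 0.20; lower rank = 20 × 0.100 = 2; upper rank = 20 × 0.900 = 18.
The 2nd smallest replicate is 9.023; the 18th is 11.927.

(9.023, 11.927)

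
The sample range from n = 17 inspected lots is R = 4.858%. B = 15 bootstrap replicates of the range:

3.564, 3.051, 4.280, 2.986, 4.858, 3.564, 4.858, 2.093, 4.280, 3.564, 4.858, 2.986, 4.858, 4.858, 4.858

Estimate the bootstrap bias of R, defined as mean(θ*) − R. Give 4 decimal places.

bias = −0.8903

mean(θ*) = (3.564 + 3.051 + 4.280 + 2.986 + 4.858 + 3.564 + 4.858 + 2.093 + 4.280 + 3.564 + 4.858 + 2.986 + 4.858 + 4.858 + 4.858) / 15 = 3.96773
bias = 3.96773 − 4.858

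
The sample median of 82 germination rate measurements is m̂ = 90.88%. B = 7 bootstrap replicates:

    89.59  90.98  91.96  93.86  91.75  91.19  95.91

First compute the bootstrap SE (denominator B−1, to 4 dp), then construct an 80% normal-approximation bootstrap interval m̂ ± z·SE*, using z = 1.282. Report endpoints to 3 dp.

Mean of replicates = 92.1771; sum of squared deviations = 26.0967; SE* = √(26.0967/6) = 2.0855
Margin = 1.282 × 2.0855 = 2.6736
Interval: 90.88 ± 2.6736

(88.206, 93.554)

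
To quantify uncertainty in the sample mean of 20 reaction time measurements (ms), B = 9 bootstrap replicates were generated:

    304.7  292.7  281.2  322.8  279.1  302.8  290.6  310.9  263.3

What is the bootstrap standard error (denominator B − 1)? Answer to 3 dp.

Bootstrap SE is the standard deviation of the 9 replicate means.
Mean of replicates: (304.7 + 292.7 + 281.2 + 322.8 + 279.1 + 302.8 + 290.6 + 310.9 + 263.3) / 9 = 2648.1000 / 9 = 294.2333
Sum of squared deviations: (+10.4667)² + (−1.5333)² + (−13.0333)² + (+28.5667)² + (−15.1333)² + (+8.5667)² + (−3.6333)² + (+16.6667)² + (−30.9333)² = 2648.0800
Variance = 2648.0800 / 8 = 331.0100
SE* = √331.0100

SE* = 18.194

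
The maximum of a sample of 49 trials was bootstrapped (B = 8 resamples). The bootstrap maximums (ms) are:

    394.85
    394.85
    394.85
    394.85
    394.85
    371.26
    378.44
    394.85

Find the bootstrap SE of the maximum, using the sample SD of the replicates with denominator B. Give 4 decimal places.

Bootstrap SE is the standard deviation of the 8 replicate maximums.
Mean of replicates: (394.85 + 394.85 + 394.85 + 394.85 + 394.85 + 371.26 + 378.44 + 394.85) / 8 = 3118.80000 / 8 = 389.85000
Sum of squared deviations: (+5.00000)² + (+5.00000)² + (+5.00000)² + (+5.00000)² + (+5.00000)² + (−18.59000)² + (−11.41000)² + (+5.00000)² = 625.77620
Variance = 625.77620 / 8 = 78.22203
SE* = √78.22203

SE* = 8.8443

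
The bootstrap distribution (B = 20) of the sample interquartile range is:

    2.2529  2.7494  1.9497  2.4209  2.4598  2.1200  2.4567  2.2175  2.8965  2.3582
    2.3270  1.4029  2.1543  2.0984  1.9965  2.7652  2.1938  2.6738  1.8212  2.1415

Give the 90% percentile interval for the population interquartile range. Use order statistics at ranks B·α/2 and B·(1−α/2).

Sorted replicates: 1.4029, 1.8212, 1.9497, 1.9965, 2.0984, 2.1200, 2.1415, 2.1543, 2.1938, 2.2175, 2.2529, 2.3270, 2.3582, 2.4209, 2.4567, 2.4598, 2.6738, 2.7494, 2.7652, 2.8965
α = 0.10; lower rank = 20 × 0.050 = 1; upper rank = 20 × 0.950 = 19.
The 1st smallest replicate is 1.4029; the 19th is 2.7652.

(1.4029, 2.7652)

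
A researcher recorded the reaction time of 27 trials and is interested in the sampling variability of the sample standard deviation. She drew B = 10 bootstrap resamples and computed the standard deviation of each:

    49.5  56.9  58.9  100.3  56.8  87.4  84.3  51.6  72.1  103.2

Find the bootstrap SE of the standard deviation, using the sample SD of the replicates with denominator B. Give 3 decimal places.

Bootstrap SE is the standard deviation of the 10 replicate standard deviations.
Mean of replicates: (49.5 + 56.9 + 58.9 + 100.3 + 56.8 + 87.4 + 84.3 + 51.6 + 72.1 + 103.2) / 10 = 721.0000 / 10 = 72.1000
Sum of squared deviations: (−22.6000)² + (−15.2000)² + (−13.2000)² + (+28.2000)² + (−15.3000)² + (+15.3000)² + (+12.2000)² + (−20.5000)² + (+0.0000)² + (+31.1000)² = 3715.7600
Variance = 3715.7600 / 10 = 371.5760
SE* = √371.5760

SE* = 19.276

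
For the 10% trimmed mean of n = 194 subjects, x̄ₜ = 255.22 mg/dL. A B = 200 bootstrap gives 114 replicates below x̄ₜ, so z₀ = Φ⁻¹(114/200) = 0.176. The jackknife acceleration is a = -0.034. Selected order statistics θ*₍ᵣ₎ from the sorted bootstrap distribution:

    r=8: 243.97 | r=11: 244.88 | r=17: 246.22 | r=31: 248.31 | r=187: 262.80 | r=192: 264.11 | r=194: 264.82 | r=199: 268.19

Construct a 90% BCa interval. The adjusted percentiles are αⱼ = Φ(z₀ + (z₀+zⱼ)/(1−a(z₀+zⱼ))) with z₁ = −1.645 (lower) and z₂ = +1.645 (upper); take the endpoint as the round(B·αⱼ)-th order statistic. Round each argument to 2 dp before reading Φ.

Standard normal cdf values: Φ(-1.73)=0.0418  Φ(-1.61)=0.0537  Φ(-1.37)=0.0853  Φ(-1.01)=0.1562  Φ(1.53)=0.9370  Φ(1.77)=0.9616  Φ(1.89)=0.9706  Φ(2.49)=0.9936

Lower: z₀ + z₁ = 0.176 + (-1.645) = -1.469; 1 − a(z₀+z₁) = 1 − (-0.034)(-1.469) = 0.9501; argument = 0.176 + (-1.469)/0.9501 = -1.3702 → -1.37.
α₁ = Φ(-1.37) = 0.0853; rank = round(200 × 0.0853) = 17; θ*₍17₎ = 246.22.
Upper: z₀ + z₂ = 1.821; 1 − a(z₀+z₂) = 1.0619; argument = 1.8908 → 1.89; α₂ = 0.9706; rank = 194; θ*₍194₎ = 264.82.

(246.22, 264.82)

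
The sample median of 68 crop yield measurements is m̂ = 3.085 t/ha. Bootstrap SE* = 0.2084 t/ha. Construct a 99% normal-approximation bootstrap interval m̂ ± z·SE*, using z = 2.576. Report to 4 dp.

Margin = 2.576 × 0.2084 = 0.53684
Interval: 3.085 ± 0.53684

(2.5482, 3.6218)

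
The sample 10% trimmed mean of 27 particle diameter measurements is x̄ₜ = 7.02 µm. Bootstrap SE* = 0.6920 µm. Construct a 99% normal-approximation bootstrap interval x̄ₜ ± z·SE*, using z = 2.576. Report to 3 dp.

Margin = 2.576 × 0.6920 = 1.7826
Interval: 7.02 ± 1.7826

(5.237, 8.803)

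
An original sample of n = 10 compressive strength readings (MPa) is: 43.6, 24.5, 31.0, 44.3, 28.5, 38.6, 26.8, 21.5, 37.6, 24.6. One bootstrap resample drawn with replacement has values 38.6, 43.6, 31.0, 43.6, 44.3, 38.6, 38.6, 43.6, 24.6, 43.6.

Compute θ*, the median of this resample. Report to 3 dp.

θ* = 41.100

Sorted: 24.6, 31.0, 38.6, 38.6, 38.6, 43.6, 43.6, 43.6, 43.6, 44.3
Median = average of the two middle values = 41.100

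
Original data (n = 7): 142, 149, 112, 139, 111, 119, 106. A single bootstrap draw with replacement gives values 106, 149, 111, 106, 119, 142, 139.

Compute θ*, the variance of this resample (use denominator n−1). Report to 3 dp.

Mean = 124.5714; sum of squared deviations = 2013.7143
s² = 2013.7143 / 6 = 335.6190

θ* = 335.619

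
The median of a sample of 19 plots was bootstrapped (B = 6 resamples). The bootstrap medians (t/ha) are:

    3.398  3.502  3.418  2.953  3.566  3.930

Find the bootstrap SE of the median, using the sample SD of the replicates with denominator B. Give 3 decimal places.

Bootstrap SE is the standard deviation of the 6 replicate medians.
Mean of replicates: (3.398 + 3.502 + 3.418 + 2.953 + 3.566 + 3.930) / 6 = 20.7670 / 6 = 3.4612
Sum of squared deviations: (−0.0632)² + (+0.0408)² + (−0.0432)² + (−0.5082)² + (+0.1048)² + (+0.4688)² = 0.4965
Variance = 0.4965 / 6 = 0.0828
SE* = √0.0828

SE* = 0.288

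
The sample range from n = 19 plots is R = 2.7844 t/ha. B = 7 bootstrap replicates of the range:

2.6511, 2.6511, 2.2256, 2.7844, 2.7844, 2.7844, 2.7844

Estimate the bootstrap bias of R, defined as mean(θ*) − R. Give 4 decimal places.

mean(θ*) = (2.6511 + 2.6511 + 2.2256 + 2.7844 + 2.7844 + 2.7844 + 2.7844) / 7 = 2.66649
bias = 2.66649 − 2.7844

bias = −0.1179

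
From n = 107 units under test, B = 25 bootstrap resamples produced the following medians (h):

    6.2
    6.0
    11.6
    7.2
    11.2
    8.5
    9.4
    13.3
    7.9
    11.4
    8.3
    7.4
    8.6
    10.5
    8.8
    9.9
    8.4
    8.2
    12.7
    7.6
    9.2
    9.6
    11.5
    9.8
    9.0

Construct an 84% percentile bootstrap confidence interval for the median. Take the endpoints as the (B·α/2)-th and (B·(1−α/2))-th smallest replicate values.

(6.2, 11.6)

Sorted replicates: 6.0, 6.2, 7.2, 7.4, 7.6, 7.9, 8.2, 8.3, 8.4, 8.5, 8.6, 8.8, 9.0, 9.2, 9.4, 9.6, 9.8, 9.9, 10.5, 11.2, 11.4, 11.5, 11.6, 12.7, 13.3
α = 0.16; lower rank = 25 × 0.080 = 2; upper rank = 25 × 0.920 = 23.
The 2nd smallest replicate is 6.2; the 23rd is 11.6.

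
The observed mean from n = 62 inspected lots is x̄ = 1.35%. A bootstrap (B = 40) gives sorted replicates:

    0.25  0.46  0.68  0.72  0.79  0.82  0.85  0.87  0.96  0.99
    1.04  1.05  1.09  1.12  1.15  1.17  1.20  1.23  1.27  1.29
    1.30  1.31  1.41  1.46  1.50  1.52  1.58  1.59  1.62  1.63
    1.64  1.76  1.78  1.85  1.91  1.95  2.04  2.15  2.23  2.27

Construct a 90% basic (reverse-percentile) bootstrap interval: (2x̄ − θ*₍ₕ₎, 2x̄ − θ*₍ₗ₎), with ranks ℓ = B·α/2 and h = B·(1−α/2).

(0.55, 2.24)

Percentile endpoints at ranks 2 and 38: θ*₍2₎ = 0.46, θ*₍38₎ = 2.15.
Basic interval reflects these around x̄:
  lower = 2 × 1.35 − 2.15 = 0.55
  upper = 2 × 1.35 − 0.46 = 2.24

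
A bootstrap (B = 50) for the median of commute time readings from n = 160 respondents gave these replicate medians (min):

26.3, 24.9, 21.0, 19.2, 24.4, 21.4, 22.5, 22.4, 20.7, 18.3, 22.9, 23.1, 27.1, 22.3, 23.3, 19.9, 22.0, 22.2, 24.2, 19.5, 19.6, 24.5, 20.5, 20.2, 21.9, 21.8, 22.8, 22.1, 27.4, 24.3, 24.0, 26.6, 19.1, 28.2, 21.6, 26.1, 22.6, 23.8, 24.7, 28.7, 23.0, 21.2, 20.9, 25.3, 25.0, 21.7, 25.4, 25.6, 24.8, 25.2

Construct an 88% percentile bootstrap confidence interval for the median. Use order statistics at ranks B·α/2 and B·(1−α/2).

(19.2, 27.1)

Sorted replicates: 18.3, 19.1, 19.2, 19.5, 19.6, 19.9, 20.2, 20.5, 20.7, 20.9, 21.0, 21.2, 21.4, 21.6, 21.7, 21.8, 21.9, 22.0, 22.1, 22.2, 22.3, 22.4, 22.5, 22.6, 22.8, 22.9, 23.0, 23.1, 23.3, 23.8, 24.0, 24.2, 24.3, 24.4, 24.5, 24.7, 24.8, 24.9, 25.0, 25.2, 25.3, 25.4, 25.6, 26.1, 26.3, 26.6, 27.1, 27.4, 28.2, 28.7
α = 0.12; lower rank = 50 × 0.060 = 3; upper rank = 50 × 0.940 = 47.
The 3rd smallest replicate is 19.2; the 47th is 27.1.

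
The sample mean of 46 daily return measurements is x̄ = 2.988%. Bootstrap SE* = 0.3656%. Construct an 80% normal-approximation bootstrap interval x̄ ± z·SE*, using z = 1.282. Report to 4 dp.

Margin = 1.282 × 0.3656 = 0.46870
Interval: 2.988 ± 0.46870

(2.5193, 3.4567)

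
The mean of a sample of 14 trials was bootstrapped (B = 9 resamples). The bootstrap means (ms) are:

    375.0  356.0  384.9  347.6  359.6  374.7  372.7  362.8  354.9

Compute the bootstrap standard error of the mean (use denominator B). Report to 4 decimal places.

SE* = 11.3921

Bootstrap SE is the standard deviation of the 9 replicate means.
Mean of replicates: (375.0 + 356.0 + 384.9 + 347.6 + 359.6 + 374.7 + 372.7 + 362.8 + 354.9) / 9 = 3288.20000 / 9 = 365.35556
Sum of squared deviations: (+9.64444)² + (−9.35556)² + (+19.54444)² + (−17.75556)² + (−5.75556)² + (+9.34444)² + (+7.34444)² + (−2.55556)² + (−10.45556)² = 1168.02222
Variance = 1168.02222 / 9 = 129.78025
SE* = √129.78025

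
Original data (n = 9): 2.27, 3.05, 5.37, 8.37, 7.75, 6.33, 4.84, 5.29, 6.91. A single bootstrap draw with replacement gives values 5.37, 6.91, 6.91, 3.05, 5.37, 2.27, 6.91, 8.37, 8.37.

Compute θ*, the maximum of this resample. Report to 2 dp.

Maximum = 8.37

θ* = 8.37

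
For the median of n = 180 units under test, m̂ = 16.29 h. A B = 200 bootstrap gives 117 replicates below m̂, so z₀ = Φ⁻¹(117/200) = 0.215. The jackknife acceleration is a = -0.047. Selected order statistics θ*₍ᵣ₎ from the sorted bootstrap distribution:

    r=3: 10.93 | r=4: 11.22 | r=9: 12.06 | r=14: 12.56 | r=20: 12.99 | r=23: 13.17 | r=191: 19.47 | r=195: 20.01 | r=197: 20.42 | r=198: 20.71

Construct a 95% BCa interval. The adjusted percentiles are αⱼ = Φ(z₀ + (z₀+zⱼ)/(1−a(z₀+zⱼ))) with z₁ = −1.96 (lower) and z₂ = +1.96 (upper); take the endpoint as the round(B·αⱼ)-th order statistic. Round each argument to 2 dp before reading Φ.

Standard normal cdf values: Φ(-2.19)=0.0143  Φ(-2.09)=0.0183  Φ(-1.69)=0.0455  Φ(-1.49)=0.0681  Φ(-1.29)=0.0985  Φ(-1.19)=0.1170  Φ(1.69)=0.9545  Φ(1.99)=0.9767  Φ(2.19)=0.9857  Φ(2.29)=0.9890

Lower: z₀ + z₁ = 0.215 + (-1.960) = -1.745; 1 − a(z₀+z₁) = 1 − (-0.047)(-1.745) = 0.9180; argument = 0.215 + (-1.745)/0.9180 = -1.6859 → -1.69.
α₁ = Φ(-1.69) = 0.0455; rank = round(200 × 0.0455) = 9; θ*₍9₎ = 12.06.
Upper: z₀ + z₂ = 2.175; 1 − a(z₀+z₂) = 1.1022; argument = 2.1883 → 2.19; α₂ = 0.9857; rank = 197; θ*₍197₎ = 20.42.

(12.06, 20.42)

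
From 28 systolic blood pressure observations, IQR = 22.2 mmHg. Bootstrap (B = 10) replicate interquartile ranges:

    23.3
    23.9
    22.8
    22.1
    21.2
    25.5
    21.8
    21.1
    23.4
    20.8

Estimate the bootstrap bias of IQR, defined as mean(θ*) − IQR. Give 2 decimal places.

mean(θ*) = (23.3 + 23.9 + 22.8 + 22.1 + 21.2 + 25.5 + 21.8 + 21.1 + 23.4 + 20.8) / 10 = 22.590
bias = 22.590 − 22.2

bias = +0.39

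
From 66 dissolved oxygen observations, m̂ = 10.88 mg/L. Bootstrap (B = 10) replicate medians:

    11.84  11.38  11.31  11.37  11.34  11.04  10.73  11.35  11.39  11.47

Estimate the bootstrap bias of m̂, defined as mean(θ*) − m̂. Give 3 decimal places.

mean(θ*) = (11.84 + 11.38 + 11.31 + 11.37 + 11.34 + 11.04 + 10.73 + 11.35 + 11.39 + 11.47) / 10 = 11.3220
bias = 11.3220 − 10.88

bias = +0.442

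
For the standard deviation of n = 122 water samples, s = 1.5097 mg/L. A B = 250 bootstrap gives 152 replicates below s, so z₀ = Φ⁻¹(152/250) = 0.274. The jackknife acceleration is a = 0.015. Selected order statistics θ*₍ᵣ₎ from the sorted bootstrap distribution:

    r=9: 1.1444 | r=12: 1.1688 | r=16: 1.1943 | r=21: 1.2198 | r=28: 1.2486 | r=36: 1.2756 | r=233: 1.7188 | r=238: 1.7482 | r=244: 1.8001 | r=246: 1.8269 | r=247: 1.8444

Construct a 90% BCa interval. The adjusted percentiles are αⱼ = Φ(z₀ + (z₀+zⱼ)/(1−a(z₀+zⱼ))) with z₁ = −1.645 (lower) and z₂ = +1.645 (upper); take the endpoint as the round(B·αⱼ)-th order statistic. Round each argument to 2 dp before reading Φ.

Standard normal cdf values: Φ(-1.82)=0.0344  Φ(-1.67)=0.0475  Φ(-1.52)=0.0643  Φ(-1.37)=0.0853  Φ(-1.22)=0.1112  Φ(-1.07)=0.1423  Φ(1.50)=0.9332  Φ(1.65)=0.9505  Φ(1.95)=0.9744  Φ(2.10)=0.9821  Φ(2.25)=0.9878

(1.2756, 1.8444)

Lower: z₀ + z₁ = 0.274 + (-1.645) = -1.371; 1 − a(z₀+z₁) = 1 − (0.015)(-1.371) = 1.0206; argument = 0.274 + (-1.371)/1.0206 = -1.0694 → -1.07.
α₁ = Φ(-1.07) = 0.1423; rank = round(250 × 0.1423) = 36; θ*₍36₎ = 1.2756.
Upper: z₀ + z₂ = 1.919; 1 − a(z₀+z₂) = 0.9712; argument = 2.2499 → 2.25; α₂ = 0.9878; rank = 247; θ*₍247₎ = 1.8444.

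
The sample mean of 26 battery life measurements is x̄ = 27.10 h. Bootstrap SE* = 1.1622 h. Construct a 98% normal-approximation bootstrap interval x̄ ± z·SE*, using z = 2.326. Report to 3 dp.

Margin = 2.326 × 1.1622 = 2.7033
Interval: 27.10 ± 2.7033

(24.397, 29.803)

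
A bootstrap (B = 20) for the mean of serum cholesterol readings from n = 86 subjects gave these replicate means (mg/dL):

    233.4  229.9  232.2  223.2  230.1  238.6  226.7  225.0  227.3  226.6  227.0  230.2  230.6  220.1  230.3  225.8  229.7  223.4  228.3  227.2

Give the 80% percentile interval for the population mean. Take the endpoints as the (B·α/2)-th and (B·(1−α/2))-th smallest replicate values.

(223.2, 232.2)

Sorted replicates: 220.1, 223.2, 223.4, 225.0, 225.8, 226.6, 226.7, 227.0, 227.2, 227.3, 228.3, 229.7, 229.9, 230.1, 230.2, 230.3, 230.6, 232.2, 233.4, 238.6
α = 0.20; lower rank = 20 × 0.100 = 2; upper rank = 20 × 0.900 = 18.
The 2nd smallest replicate is 223.2; the 18th is 232.2.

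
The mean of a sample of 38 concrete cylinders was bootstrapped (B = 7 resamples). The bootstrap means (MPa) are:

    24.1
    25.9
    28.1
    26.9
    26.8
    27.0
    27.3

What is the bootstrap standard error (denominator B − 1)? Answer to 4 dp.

SE* = 1.2760

Bootstrap SE is the standard deviation of the 7 replicate means.
Mean of replicates: (24.1 + 25.9 + 28.1 + 26.9 + 26.8 + 27.0 + 27.3) / 7 = 186.10000 / 7 = 26.58571
Sum of squared deviations: (−2.48571)² + (−0.68571)² + (+1.51429)² + (+0.31429)² + (+0.21429)² + (+0.41429)² + (+0.71429)² = 9.76857
Variance = 9.76857 / 6 = 1.62810
SE* = √1.62810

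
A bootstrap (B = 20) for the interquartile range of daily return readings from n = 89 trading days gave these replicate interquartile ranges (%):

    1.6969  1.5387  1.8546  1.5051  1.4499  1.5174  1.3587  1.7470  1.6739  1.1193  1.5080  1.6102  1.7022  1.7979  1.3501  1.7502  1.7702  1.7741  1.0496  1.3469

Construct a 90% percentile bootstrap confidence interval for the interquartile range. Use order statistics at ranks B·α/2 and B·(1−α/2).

(1.0496, 1.7979)

Sorted replicates: 1.0496, 1.1193, 1.3469, 1.3501, 1.3587, 1.4499, 1.5051, 1.5080, 1.5174, 1.5387, 1.6102, 1.6739, 1.6969, 1.7022, 1.7470, 1.7502, 1.7702, 1.7741, 1.7979, 1.8546
α = 0.10; lower rank = 20 × 0.050 = 1; upper rank = 20 × 0.950 = 19.
The 1st smallest replicate is 1.0496; the 19th is 1.7979.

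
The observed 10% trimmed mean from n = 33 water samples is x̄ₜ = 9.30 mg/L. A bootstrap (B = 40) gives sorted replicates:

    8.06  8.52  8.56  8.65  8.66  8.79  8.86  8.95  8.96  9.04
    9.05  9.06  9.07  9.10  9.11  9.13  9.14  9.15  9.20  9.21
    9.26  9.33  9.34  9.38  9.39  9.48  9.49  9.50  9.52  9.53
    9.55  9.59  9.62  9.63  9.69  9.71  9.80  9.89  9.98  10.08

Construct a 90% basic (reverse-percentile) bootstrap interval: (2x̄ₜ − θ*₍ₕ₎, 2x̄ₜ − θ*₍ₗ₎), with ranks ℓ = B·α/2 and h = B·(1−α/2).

(8.71, 10.08)

Percentile endpoints at ranks 2 and 38: θ*₍2₎ = 8.52, θ*₍38₎ = 9.89.
Basic interval reflects these around x̄ₜ:
  lower = 2 × 9.30 − 9.89 = 8.71
  upper = 2 × 9.30 − 8.52 = 10.08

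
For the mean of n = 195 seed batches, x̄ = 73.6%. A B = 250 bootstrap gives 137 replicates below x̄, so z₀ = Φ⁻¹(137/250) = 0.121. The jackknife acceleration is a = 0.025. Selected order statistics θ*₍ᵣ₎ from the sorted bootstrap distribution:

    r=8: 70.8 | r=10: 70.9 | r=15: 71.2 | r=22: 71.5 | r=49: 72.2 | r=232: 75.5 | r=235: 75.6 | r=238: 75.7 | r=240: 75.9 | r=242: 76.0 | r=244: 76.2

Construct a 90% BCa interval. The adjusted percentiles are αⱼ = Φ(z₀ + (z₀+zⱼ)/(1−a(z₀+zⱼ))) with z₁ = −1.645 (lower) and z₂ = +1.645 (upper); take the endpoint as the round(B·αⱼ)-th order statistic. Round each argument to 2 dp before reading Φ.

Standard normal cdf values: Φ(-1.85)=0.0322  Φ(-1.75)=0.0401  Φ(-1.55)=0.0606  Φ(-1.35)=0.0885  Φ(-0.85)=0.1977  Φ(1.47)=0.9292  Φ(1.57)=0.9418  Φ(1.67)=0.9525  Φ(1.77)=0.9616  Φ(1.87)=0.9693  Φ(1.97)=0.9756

Lower: z₀ + z₁ = 0.121 + (-1.645) = -1.524; 1 − a(z₀+z₁) = 1 − (0.025)(-1.524) = 1.0381; argument = 0.121 + (-1.524)/1.0381 = -1.3471 → -1.35.
α₁ = Φ(-1.35) = 0.0885; rank = round(250 × 0.0885) = 22; θ*₍22₎ = 71.5.
Upper: z₀ + z₂ = 1.766; 1 − a(z₀+z₂) = 0.9558; argument = 1.9686 → 1.97; α₂ = 0.9756; rank = 244; θ*₍244₎ = 76.2.

(71.5, 76.2)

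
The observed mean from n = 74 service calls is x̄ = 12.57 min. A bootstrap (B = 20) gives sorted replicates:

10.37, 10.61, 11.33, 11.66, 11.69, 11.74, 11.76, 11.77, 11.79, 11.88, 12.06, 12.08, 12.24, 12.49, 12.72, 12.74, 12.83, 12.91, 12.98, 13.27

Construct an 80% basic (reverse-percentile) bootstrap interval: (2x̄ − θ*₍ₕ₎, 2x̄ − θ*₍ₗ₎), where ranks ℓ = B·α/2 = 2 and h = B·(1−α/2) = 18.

Percentile endpoints at ranks 2 and 18: θ*₍2₎ = 10.61, θ*₍18₎ = 12.91.
Basic interval reflects these around x̄:
  lower = 2 × 12.57 − 12.91 = 12.23
  upper = 2 × 12.57 − 10.61 = 14.53

(12.23, 14.53)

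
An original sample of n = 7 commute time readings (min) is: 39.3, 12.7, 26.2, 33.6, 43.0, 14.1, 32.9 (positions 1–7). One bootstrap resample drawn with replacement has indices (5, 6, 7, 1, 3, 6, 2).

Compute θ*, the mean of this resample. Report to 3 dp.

θ* = 26.043

Resample values: 43.0, 14.1, 32.9, 39.3, 26.2, 14.1, 12.7.
Mean = (43.0 + 14.1 + 32.9 + 39.3 + 26.2 + 14.1 + 12.7) / 7 = 182.30 / 7 = 26.043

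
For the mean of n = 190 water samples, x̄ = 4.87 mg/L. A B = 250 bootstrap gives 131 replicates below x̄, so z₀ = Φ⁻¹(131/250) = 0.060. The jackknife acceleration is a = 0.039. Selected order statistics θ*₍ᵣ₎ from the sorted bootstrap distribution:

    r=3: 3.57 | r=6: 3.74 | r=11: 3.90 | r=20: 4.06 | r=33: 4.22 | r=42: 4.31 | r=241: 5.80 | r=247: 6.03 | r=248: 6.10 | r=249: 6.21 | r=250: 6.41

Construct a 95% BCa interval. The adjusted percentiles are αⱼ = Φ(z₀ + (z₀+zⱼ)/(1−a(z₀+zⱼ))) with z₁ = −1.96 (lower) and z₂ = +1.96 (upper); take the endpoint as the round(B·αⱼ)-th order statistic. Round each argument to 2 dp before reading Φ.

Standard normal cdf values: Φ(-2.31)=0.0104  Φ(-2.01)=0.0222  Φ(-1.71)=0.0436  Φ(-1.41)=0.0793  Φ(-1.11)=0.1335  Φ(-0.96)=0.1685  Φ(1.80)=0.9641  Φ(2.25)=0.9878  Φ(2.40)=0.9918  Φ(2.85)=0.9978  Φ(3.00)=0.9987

Lower: z₀ + z₁ = 0.060 + (-1.960) = -1.900; 1 − a(z₀+z₁) = 1 − (0.039)(-1.900) = 1.0741; argument = 0.060 + (-1.900)/1.0741 = -1.7089 → -1.71.
α₁ = Φ(-1.71) = 0.0436; rank = round(250 × 0.0436) = 11; θ*₍11₎ = 3.90.
Upper: z₀ + z₂ = 2.020; 1 − a(z₀+z₂) = 0.9212; argument = 2.2527 → 2.25; α₂ = 0.9878; rank = 247; θ*₍247₎ = 6.03.

(3.90, 6.03)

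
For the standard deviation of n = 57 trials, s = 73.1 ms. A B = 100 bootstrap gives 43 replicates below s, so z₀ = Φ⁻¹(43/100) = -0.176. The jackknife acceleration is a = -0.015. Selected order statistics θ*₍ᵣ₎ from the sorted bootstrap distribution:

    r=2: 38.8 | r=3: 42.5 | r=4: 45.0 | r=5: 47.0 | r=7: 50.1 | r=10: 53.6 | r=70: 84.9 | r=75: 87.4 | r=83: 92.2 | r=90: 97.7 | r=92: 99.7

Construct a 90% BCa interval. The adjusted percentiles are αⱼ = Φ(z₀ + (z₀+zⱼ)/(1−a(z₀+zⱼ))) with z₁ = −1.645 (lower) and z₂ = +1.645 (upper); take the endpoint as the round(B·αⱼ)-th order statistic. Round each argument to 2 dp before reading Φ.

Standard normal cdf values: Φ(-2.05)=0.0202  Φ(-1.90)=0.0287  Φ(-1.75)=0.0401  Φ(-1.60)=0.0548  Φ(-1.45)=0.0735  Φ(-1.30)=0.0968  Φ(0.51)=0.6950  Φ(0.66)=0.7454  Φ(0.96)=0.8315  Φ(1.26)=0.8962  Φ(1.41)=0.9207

(38.8, 97.7)

Lower: z₀ + z₁ = -0.176 + (-1.645) = -1.821; 1 − a(z₀+z₁) = 1 − (-0.015)(-1.821) = 0.9727; argument = -0.176 + (-1.821)/0.9727 = -2.0481 → -2.05.
α₁ = Φ(-2.05) = 0.0202; rank = round(100 × 0.0202) = 2; θ*₍2₎ = 38.8.
Upper: z₀ + z₂ = 1.469; 1 − a(z₀+z₂) = 1.0220; argument = 1.2613 → 1.26; α₂ = 0.8962; rank = 90; θ*₍90₎ = 97.7.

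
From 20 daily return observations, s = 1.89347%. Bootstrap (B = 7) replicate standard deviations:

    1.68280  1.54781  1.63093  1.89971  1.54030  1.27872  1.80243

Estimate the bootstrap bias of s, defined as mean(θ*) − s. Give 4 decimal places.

mean(θ*) = (1.68280 + 1.54781 + 1.63093 + 1.89971 + 1.54030 + 1.27872 + 1.80243) / 7 = 1.62610
bias = 1.62610 − 1.89347

bias = −0.2674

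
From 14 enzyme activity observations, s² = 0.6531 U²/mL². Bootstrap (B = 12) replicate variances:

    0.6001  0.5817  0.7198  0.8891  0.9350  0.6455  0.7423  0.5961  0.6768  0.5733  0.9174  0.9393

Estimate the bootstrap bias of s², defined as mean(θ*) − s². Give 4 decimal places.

mean(θ*) = (0.6001 + 0.5817 + 0.7198 + 0.8891 + 0.9350 + 0.6455 + 0.7423 + 0.5961 + 0.6768 + 0.5733 + 0.9174 + 0.9393) / 12 = 0.73470
bias = 0.73470 − 0.6531

bias = +0.0816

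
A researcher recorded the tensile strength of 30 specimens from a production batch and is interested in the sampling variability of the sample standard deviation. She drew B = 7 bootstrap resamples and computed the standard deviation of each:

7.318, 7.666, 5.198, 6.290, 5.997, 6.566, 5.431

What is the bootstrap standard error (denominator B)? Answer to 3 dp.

Bootstrap SE is the standard deviation of the 7 replicate standard deviations.
Mean of replicates: (7.318 + 7.666 + 5.198 + 6.290 + 5.997 + 6.566 + 5.431) / 7 = 44.4660 / 7 = 6.3523
Sum of squared deviations: (+0.9657)² + (+1.3137)² + (−1.1543)² + (−0.0623)² + (−0.3553)² + (+0.2137)² + (−0.9213)² = 5.0154
Variance = 5.0154 / 7 = 0.7165
SE* = √0.7165

SE* = 0.846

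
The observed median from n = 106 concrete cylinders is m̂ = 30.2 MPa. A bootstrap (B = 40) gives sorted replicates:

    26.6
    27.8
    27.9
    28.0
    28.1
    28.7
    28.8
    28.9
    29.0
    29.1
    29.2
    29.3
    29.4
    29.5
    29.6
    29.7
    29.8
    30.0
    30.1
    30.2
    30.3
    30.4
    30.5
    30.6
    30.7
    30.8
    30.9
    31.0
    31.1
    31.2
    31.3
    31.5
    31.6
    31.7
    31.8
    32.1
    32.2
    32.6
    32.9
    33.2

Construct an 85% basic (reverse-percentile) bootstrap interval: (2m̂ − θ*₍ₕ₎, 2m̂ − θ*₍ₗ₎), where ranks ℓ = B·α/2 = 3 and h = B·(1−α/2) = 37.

Percentile endpoints at ranks 3 and 37: θ*₍3₎ = 27.9, θ*₍37₎ = 32.2.
Basic interval reflects these around m̂:
  lower = 2 × 30.2 − 32.2 = 28.2
  upper = 2 × 30.2 − 27.9 = 32.5

(28.2, 32.5)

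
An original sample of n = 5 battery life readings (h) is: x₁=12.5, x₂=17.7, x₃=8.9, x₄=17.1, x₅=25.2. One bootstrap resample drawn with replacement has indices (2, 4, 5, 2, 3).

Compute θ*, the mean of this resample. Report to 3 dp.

θ* = 17.320

Resample values: 17.7, 17.1, 25.2, 17.7, 8.9.
Mean = (17.7 + 17.1 + 25.2 + 17.7 + 8.9) / 5 = 86.60 / 5 = 17.320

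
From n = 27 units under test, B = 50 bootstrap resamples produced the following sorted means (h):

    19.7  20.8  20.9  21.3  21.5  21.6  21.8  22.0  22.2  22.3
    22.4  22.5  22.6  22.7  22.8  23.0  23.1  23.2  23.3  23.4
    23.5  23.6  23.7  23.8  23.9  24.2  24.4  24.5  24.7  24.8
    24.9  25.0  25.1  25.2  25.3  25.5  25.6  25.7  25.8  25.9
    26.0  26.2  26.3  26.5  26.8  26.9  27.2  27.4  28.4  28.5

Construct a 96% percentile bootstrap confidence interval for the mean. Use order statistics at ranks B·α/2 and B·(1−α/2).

α = 0.04; lower rank = 50 × 0.020 = 1; upper rank = 50 × 0.980 = 49.
The 1st smallest replicate is 19.7; the 49th is 28.4.

(19.7, 28.4)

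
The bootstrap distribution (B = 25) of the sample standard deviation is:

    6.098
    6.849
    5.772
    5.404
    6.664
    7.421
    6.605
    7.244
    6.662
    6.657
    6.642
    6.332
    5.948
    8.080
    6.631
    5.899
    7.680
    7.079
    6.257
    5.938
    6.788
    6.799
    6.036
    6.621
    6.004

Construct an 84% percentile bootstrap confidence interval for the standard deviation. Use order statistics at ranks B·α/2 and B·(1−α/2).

Sorted replicates: 5.404, 5.772, 5.899, 5.938, 5.948, 6.004, 6.036, 6.098, 6.257, 6.332, 6.605, 6.621, 6.631, 6.642, 6.657, 6.662, 6.664, 6.788, 6.799, 6.849, 7.079, 7.244, 7.421, 7.680, 8.080
α = 0.16; lower rank = 25 × 0.080 = 2; upper rank = 25 × 0.920 = 23.
The 2nd smallest replicate is 5.772; the 23rd is 7.421.

(5.772, 7.421)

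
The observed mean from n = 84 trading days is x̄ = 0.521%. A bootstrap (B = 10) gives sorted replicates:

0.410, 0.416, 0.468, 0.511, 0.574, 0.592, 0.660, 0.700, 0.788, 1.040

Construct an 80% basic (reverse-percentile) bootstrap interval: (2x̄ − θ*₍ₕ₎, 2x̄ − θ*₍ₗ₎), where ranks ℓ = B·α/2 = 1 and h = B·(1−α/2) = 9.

(0.254, 0.632)

Percentile endpoints at ranks 1 and 9: θ*₍1₎ = 0.410, θ*₍9₎ = 0.788.
Basic interval reflects these around x̄:
  lower = 2 × 0.521 − 0.788 = 0.254
  upper = 2 × 0.521 − 0.410 = 0.632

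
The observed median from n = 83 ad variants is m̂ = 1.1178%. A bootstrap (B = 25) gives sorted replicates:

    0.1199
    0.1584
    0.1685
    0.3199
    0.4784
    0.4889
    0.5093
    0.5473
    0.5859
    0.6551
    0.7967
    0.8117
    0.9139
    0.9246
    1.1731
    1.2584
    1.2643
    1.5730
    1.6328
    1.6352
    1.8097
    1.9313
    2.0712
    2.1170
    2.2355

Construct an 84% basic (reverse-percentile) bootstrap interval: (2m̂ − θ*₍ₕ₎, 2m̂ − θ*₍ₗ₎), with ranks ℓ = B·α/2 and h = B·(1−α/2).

Percentile endpoints at ranks 2 and 23: θ*₍2₎ = 0.1584, θ*₍23₎ = 2.0712.
Basic interval reflects these around m̂:
  lower = 2 × 1.1178 − 2.0712 = 0.1644
  upper = 2 × 1.1178 − 0.1584 = 2.0772

(0.1644, 2.0772)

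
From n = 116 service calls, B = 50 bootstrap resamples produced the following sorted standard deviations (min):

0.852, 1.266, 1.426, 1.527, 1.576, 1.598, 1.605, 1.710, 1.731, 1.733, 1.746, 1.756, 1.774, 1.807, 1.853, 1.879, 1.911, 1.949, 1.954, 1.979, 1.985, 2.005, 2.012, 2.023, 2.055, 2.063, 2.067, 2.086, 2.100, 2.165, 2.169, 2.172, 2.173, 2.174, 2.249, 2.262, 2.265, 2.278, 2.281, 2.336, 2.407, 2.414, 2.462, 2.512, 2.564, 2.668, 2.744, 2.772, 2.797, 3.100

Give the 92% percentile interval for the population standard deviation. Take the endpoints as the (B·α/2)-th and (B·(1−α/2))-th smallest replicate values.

(1.266, 2.772)

α = 0.08; lower rank = 50 × 0.040 = 2; upper rank = 50 × 0.960 = 48.
The 2nd smallest replicate is 1.266; the 48th is 2.772.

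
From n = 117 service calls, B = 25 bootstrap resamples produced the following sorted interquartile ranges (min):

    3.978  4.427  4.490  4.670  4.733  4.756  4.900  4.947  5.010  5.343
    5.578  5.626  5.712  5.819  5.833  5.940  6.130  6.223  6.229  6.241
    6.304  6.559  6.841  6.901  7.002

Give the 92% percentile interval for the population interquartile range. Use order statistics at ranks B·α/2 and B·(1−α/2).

α = 0.08; lower rank = 25 × 0.040 = 1; upper rank = 25 × 0.960 = 24.
The 1st smallest replicate is 3.978; the 24th is 6.901.

(3.978, 6.901)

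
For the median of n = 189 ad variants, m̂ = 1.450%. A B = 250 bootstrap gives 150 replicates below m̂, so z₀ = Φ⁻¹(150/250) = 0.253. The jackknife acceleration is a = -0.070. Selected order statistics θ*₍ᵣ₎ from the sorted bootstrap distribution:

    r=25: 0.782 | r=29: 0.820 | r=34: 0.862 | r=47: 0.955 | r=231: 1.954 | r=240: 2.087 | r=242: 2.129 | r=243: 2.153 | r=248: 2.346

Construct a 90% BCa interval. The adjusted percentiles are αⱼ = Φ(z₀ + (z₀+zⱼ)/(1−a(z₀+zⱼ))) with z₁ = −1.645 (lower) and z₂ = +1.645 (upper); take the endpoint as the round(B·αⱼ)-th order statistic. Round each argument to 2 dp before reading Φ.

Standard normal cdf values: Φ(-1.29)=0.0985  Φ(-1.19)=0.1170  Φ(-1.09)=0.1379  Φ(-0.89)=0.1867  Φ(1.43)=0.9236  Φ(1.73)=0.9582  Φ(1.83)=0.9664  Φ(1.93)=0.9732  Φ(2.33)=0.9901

Lower: z₀ + z₁ = 0.253 + (-1.645) = -1.392; 1 − a(z₀+z₁) = 1 − (-0.070)(-1.392) = 0.9026; argument = 0.253 + (-1.392)/0.9026 = -1.2893 → -1.29.
α₁ = Φ(-1.29) = 0.0985; rank = round(250 × 0.0985) = 25; θ*₍25₎ = 0.782.
Upper: z₀ + z₂ = 1.898; 1 − a(z₀+z₂) = 1.1329; argument = 1.9284 → 1.93; α₂ = 0.9732; rank = 243; θ*₍243₎ = 2.153.

(0.782, 2.153)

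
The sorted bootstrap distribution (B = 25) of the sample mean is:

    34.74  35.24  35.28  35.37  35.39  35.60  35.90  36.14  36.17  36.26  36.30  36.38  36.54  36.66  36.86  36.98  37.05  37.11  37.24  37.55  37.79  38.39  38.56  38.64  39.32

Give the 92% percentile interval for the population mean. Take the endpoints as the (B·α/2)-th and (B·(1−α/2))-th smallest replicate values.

(34.74, 38.64)

α = 0.08; lower rank = 25 × 0.040 = 1; upper rank = 25 × 0.960 = 24.
The 1st smallest replicate is 34.74; the 24th is 38.64.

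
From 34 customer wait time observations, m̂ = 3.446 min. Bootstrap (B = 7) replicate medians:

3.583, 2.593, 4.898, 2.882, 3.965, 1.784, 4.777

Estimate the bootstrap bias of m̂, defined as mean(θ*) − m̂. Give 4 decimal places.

bias = +0.0514

mean(θ*) = (3.583 + 2.593 + 4.898 + 2.882 + 3.965 + 1.784 + 4.777) / 7 = 3.49743
bias = 3.49743 − 3.446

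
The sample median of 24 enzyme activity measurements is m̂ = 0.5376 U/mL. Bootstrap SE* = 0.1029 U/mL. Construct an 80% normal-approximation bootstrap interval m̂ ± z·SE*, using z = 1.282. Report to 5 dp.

Margin = 1.282 × 0.1029 = 0.131918
Interval: 0.5376 ± 0.131918

(0.40568, 0.66952)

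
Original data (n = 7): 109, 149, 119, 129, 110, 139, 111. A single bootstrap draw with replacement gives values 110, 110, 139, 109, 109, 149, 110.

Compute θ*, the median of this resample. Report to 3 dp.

Sorted: 109, 109, 110, 110, 110, 139, 149
Median = middle value = 110.000

θ* = 110.000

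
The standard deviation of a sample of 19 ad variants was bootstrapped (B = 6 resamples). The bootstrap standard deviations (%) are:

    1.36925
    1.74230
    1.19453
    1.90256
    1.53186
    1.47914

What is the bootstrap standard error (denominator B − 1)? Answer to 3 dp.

SE* = 0.255

Bootstrap SE is the standard deviation of the 6 replicate standard deviations.
Mean of replicates: (1.36925 + 1.74230 + 1.19453 + 1.90256 + 1.53186 + 1.47914) / 6 = 9.219640 / 6 = 1.536607
Sum of squared deviations: (−0.167357)² + (+0.205693)² + (−0.342077)² + (+0.365953)² + (−0.004747)² + (−0.057467)² = 0.324581
Variance = 0.324581 / 5 = 0.064916
SE* = √0.064916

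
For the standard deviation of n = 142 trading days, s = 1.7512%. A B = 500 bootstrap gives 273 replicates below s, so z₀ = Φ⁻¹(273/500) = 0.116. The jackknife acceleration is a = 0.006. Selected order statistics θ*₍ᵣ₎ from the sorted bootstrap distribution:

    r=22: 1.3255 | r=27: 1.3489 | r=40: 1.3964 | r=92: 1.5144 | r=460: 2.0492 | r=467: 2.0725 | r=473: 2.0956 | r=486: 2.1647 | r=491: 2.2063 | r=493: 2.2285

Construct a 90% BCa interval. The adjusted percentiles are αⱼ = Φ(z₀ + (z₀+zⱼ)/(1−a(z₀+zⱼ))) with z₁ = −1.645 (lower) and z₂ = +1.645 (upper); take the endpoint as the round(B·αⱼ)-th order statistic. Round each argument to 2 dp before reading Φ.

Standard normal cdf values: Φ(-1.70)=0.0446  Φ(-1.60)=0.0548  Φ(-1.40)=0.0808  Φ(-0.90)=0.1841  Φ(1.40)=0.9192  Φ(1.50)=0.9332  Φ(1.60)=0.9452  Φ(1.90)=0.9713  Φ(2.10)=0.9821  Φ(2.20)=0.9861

(1.3964, 2.1647)

Lower: z₀ + z₁ = 0.116 + (-1.645) = -1.529; 1 − a(z₀+z₁) = 1 − (0.006)(-1.529) = 1.0092; argument = 0.116 + (-1.529)/1.0092 = -1.3991 → -1.40.
α₁ = Φ(-1.40) = 0.0808; rank = round(500 × 0.0808) = 40; θ*₍40₎ = 1.3964.
Upper: z₀ + z₂ = 1.761; 1 − a(z₀+z₂) = 0.9894; argument = 1.8958 → 1.90; α₂ = 0.9713; rank = 486; θ*₍486₎ = 2.1647.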